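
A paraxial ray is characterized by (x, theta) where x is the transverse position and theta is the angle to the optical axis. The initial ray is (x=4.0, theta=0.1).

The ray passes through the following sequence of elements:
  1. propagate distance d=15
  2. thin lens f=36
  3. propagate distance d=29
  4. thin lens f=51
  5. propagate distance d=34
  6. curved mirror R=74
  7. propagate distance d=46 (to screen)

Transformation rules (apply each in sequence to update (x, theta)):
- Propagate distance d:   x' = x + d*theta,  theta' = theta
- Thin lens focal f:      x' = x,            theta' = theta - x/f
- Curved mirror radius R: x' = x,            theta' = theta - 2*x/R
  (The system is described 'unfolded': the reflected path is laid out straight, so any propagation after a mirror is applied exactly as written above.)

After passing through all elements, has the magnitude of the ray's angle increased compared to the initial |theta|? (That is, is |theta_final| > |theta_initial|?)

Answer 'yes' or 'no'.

Initial: x=4.0000 theta=0.1000
After 1 (propagate distance d=15): x=5.5000 theta=0.1000
After 2 (thin lens f=36): x=5.5000 theta=-19/360 (≈-0.0528)
After 3 (propagate distance d=29): x=1429/360 (≈3.9694) theta=-19/360 (≈-0.0528)
After 4 (thin lens f=51): x=1429/360 (≈3.9694) theta=-1199/9180 (≈-0.1306)
After 5 (propagate distance d=34): x=-509/1080 (≈-0.4713) theta=-1199/9180 (≈-0.1306)
After 6 (curved mirror R=74): x=-509/1080 (≈-0.4713) theta=-8897/75480 (≈-0.1179)
After 7 (propagate distance d=46 (to screen)): x=-4003519/679320 (≈-5.8934) theta=-8897/75480 (≈-0.1179)
|theta_initial|=0.1000 |theta_final|=8897/75480 (≈0.1179) -> increased

Answer: yes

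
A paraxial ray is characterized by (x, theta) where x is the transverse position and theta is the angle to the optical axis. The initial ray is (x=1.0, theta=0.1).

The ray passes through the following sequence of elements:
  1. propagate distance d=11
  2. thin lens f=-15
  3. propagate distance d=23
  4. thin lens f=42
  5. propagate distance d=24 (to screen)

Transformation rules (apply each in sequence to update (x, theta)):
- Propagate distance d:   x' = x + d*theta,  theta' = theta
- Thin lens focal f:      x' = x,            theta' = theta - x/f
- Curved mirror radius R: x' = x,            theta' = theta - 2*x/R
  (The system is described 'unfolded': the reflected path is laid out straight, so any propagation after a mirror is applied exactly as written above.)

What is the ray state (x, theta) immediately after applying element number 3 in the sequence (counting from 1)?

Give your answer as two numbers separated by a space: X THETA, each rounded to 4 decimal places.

Initial: x=1.0000 theta=0.1000
After 1 (propagate distance d=11): x=2.1000 theta=0.1000
After 2 (thin lens f=-15): x=2.1000 theta=0.2400
After 3 (propagate distance d=23): x=7.6200 theta=0.2400
Rounded to 4 decimal places: x = 7.6200, theta = 0.2400

Answer: 7.6200 0.2400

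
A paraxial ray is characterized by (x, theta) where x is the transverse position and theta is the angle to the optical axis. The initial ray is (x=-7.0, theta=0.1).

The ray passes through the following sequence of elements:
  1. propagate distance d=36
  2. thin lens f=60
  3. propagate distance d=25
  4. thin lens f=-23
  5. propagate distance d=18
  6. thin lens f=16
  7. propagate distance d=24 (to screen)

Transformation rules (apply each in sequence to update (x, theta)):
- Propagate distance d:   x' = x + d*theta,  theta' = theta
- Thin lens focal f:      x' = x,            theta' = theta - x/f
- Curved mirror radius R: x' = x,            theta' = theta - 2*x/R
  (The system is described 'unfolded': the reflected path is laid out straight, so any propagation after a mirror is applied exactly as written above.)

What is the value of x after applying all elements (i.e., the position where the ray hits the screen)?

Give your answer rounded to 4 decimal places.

Initial: x=-7.0000 theta=0.1000
After 1 (propagate distance d=36): x=-3.4000 theta=0.1000
After 2 (thin lens f=60): x=-3.4000 theta=47/300 (≈0.1567)
After 3 (propagate distance d=25): x=31/60 (≈0.5167) theta=47/300 (≈0.1567)
After 4 (thin lens f=-23): x=31/60 (≈0.5167) theta=103/575 (≈0.1791)
After 5 (propagate distance d=18): x=25813/6900 (≈3.7410) theta=103/575 (≈0.1791)
After 6 (thin lens f=16): x=25813/6900 (≈3.7410) theta=-6037/110400 (≈-0.0547)
After 7 (propagate distance d=24 (to screen)): x=6703/2760 (≈2.4286) theta=-6037/110400 (≈-0.0547)
Rounded to 4 decimal places: x = 2.4286

Answer: 2.4286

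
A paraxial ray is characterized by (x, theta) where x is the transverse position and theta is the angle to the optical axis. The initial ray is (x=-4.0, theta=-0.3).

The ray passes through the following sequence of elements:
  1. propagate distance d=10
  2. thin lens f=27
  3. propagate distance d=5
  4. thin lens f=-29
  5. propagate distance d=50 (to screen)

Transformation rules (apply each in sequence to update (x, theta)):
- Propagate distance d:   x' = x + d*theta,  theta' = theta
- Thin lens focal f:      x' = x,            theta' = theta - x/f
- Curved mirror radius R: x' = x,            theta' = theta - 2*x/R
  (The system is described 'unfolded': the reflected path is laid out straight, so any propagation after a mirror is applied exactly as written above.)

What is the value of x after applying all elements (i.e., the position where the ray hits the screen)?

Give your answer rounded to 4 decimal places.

Initial: x=-4.0000 theta=-0.3000
After 1 (propagate distance d=10): x=-7.0000 theta=-0.3000
After 2 (thin lens f=27): x=-7.0000 theta=-11/270 (≈-0.0407)
After 3 (propagate distance d=5): x=-389/54 (≈-7.2037) theta=-11/270 (≈-0.0407)
After 4 (thin lens f=-29): x=-389/54 (≈-7.2037) theta=-1132/3915 (≈-0.2891)
After 5 (propagate distance d=50 (to screen)): x=-3769/174 (≈-21.6609) theta=-1132/3915 (≈-0.2891)
Rounded to 4 decimal places: x = -21.6609

Answer: -21.6609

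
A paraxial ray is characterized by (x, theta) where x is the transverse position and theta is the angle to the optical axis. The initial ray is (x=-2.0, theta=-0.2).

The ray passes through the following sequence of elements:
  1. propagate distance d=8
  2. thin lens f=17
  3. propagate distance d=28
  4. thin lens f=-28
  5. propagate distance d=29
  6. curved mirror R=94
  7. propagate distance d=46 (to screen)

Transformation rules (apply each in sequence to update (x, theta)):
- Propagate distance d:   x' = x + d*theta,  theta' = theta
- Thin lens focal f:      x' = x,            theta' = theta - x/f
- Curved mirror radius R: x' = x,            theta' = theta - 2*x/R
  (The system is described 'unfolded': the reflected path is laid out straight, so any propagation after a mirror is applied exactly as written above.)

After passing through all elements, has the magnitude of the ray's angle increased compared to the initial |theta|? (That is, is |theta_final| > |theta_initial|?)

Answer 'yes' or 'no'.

Initial: x=-2.0000 theta=-0.2000
After 1 (propagate distance d=8): x=-3.6000 theta=-0.2000
After 2 (thin lens f=17): x=-3.6000 theta=1/85 (≈0.0118)
After 3 (propagate distance d=28): x=-278/85 (≈-3.2706) theta=1/85 (≈0.0118)
After 4 (thin lens f=-28): x=-278/85 (≈-3.2706) theta=-25/238 (≈-0.1050)
After 5 (propagate distance d=29): x=-7517/1190 (≈-6.3168) theta=-25/238 (≈-0.1050)
After 6 (curved mirror R=94): x=-7517/1190 (≈-6.3168) theta=821/27965 (≈0.0294)
After 7 (propagate distance d=46 (to screen)): x=-39681/7990 (≈-4.9663) theta=821/27965 (≈0.0294)
|theta_initial|=0.2000 |theta_final|=821/27965 (≈0.0294) -> not increased

Answer: no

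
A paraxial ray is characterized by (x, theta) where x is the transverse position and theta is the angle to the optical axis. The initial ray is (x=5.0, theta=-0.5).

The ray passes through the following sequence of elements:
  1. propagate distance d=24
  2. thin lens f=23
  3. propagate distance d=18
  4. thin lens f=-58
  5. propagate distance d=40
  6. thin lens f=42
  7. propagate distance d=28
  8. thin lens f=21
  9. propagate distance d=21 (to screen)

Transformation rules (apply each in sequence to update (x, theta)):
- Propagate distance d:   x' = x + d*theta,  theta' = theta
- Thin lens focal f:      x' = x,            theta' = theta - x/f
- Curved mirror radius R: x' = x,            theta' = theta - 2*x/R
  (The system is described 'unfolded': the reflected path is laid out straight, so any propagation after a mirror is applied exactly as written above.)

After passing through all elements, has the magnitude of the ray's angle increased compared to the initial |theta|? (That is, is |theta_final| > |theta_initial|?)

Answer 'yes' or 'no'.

Initial: x=5.0000 theta=-0.5000
After 1 (propagate distance d=24): x=-7.0000 theta=-0.5000
After 2 (thin lens f=23): x=-7.0000 theta=-9/46 (≈-0.1957)
After 3 (propagate distance d=18): x=-242/23 (≈-10.5217) theta=-9/46 (≈-0.1957)
After 4 (thin lens f=-58): x=-242/23 (≈-10.5217) theta=-503/1334 (≈-0.3771)
After 5 (propagate distance d=40): x=-17078/667 (≈-25.6042) theta=-503/1334 (≈-0.3771)
After 6 (thin lens f=42): x=-17078/667 (≈-25.6042) theta=6515/28014 (≈0.2326)
After 7 (propagate distance d=28): x=-38204/2001 (≈-19.0925) theta=6515/28014 (≈0.2326)
After 8 (thin lens f=21): x=-38204/2001 (≈-19.0925) theta=95953/84042 (≈1.1417)
After 9 (propagate distance d=21 (to screen)): x=6515/1334 (≈4.8838) theta=95953/84042 (≈1.1417)
|theta_initial|=0.5000 |theta_final|=95953/84042 (≈1.1417) -> increased

Answer: yes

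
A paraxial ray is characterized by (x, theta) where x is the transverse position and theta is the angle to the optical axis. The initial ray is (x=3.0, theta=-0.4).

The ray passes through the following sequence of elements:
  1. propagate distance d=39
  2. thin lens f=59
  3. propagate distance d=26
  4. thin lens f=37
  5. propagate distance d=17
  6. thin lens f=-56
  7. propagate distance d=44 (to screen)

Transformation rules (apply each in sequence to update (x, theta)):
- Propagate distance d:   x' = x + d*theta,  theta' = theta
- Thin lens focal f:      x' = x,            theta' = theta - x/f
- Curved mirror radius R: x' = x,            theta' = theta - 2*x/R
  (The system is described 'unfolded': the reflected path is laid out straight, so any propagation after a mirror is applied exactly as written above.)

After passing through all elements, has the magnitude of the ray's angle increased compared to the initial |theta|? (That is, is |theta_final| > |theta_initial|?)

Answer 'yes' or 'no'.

Answer: no

Derivation:
Initial: x=3.0000 theta=-0.4000
After 1 (propagate distance d=39): x=-12.6000 theta=-0.4000
After 2 (thin lens f=59): x=-12.6000 theta=-11/59 (≈-0.1864)
After 3 (propagate distance d=26): x=-5147/295 (≈-17.4475) theta=-11/59 (≈-0.1864)
After 4 (thin lens f=37): x=-5147/295 (≈-17.4475) theta=3112/10915 (≈0.2851)
After 5 (propagate distance d=17): x=-27507/2183 (≈-12.6005) theta=3112/10915 (≈0.2851)
After 6 (thin lens f=-56): x=-27507/2183 (≈-12.6005) theta=36737/611240 (≈0.0601)
After 7 (propagate distance d=44 (to screen)): x=-1521383/152810 (≈-9.9560) theta=36737/611240 (≈0.0601)
|theta_initial|=0.4000 |theta_final|=36737/611240 (≈0.0601) -> not increased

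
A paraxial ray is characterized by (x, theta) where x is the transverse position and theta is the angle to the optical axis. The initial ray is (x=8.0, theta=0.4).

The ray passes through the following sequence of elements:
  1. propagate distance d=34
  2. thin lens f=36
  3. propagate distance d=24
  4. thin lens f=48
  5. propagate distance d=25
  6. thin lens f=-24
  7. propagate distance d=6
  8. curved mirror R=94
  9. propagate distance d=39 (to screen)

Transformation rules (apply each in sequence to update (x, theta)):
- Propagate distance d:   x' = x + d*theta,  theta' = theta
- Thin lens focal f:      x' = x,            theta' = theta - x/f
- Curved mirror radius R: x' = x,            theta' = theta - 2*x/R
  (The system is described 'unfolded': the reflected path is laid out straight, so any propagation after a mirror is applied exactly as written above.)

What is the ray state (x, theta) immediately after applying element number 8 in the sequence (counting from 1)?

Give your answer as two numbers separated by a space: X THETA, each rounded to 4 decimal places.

Answer: 0.5125 -0.4338

Derivation:
Initial: x=8.0000 theta=0.4000
After 1 (propagate distance d=34): x=21.6000 theta=0.4000
After 2 (thin lens f=36): x=21.6000 theta=-0.2000
After 3 (propagate distance d=24): x=16.8000 theta=-0.2000
After 4 (thin lens f=48): x=16.8000 theta=-0.5500
After 5 (propagate distance d=25): x=3.0500 theta=-0.5500
After 6 (thin lens f=-24): x=3.0500 theta=-203/480 (≈-0.4229)
After 7 (propagate distance d=6): x=0.5125 theta=-203/480 (≈-0.4229)
After 8 (curved mirror R=94): x=0.5125 theta=-9787/22560 (≈-0.4338)
Rounded to 4 decimal places: x = 0.5125, theta = -0.4338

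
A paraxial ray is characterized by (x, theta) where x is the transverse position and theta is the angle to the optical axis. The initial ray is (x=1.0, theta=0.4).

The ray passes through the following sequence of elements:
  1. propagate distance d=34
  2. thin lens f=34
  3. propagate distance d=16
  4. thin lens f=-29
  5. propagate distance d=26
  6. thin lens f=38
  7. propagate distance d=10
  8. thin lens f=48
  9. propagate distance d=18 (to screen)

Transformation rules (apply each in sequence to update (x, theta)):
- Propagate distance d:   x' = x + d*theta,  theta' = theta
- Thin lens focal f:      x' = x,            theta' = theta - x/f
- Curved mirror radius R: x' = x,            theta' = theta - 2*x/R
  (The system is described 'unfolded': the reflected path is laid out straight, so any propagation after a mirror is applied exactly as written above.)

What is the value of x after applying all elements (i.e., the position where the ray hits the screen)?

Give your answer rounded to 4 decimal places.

Answer: 10.7593

Derivation:
Initial: x=1.0000 theta=0.4000
After 1 (propagate distance d=34): x=14.6000 theta=0.4000
After 2 (thin lens f=34): x=14.6000 theta=-1/34 (≈-0.0294)
After 3 (propagate distance d=16): x=1201/85 (≈14.1294) theta=-1/34 (≈-0.0294)
After 4 (thin lens f=-29): x=1201/85 (≈14.1294) theta=2257/4930 (≈0.4578)
After 5 (propagate distance d=26): x=12834/493 (≈26.0325) theta=2257/4930 (≈0.4578)
After 6 (thin lens f=38): x=12834/493 (≈26.0325) theta=-21287/93670 (≈-0.2273)
After 7 (propagate distance d=10): x=222559/9367 (≈23.7599) theta=-21287/93670 (≈-0.2273)
After 8 (thin lens f=48): x=222559/9367 (≈23.7599) theta=-85457/118320 (≈-0.7223)
After 9 (propagate distance d=18 (to screen)): x=4031311/374680 (≈10.7593) theta=-85457/118320 (≈-0.7223)
Rounded to 4 decimal places: x = 10.7593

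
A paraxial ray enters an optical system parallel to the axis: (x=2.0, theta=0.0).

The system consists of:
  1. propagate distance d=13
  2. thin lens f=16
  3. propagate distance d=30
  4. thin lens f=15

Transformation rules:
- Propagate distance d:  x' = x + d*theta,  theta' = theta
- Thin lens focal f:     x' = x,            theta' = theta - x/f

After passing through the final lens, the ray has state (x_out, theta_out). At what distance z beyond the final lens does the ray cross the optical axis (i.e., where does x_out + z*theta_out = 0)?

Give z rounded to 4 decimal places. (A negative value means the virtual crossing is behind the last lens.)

Answer: -210.0000

Derivation:
Initial: x=2.0000 theta=0.0000
After 1 (propagate distance d=13): x=2.0000 theta=0.0000
After 2 (thin lens f=16): x=2.0000 theta=-0.1250
After 3 (propagate distance d=30): x=-1.7500 theta=-0.1250
After 4 (thin lens f=15): x=-1.7500 theta=-1/120 (≈-0.0083)
z_focus = -x_out/theta_out = -(-1.7500)/(-1/120) = -210.0000
Rounded to 4 decimal places: z = -210.0000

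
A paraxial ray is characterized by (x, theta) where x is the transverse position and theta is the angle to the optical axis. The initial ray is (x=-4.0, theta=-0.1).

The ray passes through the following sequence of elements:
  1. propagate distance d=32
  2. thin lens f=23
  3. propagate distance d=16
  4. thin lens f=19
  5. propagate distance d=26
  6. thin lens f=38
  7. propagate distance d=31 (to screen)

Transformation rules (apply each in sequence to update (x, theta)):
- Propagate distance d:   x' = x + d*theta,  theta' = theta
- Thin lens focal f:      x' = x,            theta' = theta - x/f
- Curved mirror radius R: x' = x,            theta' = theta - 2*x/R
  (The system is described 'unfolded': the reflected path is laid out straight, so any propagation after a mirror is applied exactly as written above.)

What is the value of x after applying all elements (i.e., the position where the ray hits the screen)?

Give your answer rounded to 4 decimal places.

Answer: 14.0678

Derivation:
Initial: x=-4.0000 theta=-0.1000
After 1 (propagate distance d=32): x=-7.2000 theta=-0.1000
After 2 (thin lens f=23): x=-7.2000 theta=49/230 (≈0.2130)
After 3 (propagate distance d=16): x=-436/115 (≈-3.7913) theta=49/230 (≈0.2130)
After 4 (thin lens f=19): x=-436/115 (≈-3.7913) theta=1803/4370 (≈0.4126)
After 5 (propagate distance d=26): x=3031/437 (≈6.9359) theta=1803/4370 (≈0.4126)
After 6 (thin lens f=38): x=3031/437 (≈6.9359) theta=9551/41515 (≈0.2301)
After 7 (propagate distance d=31 (to screen)): x=584026/41515 (≈14.0678) theta=9551/41515 (≈0.2301)
Rounded to 4 decimal places: x = 14.0678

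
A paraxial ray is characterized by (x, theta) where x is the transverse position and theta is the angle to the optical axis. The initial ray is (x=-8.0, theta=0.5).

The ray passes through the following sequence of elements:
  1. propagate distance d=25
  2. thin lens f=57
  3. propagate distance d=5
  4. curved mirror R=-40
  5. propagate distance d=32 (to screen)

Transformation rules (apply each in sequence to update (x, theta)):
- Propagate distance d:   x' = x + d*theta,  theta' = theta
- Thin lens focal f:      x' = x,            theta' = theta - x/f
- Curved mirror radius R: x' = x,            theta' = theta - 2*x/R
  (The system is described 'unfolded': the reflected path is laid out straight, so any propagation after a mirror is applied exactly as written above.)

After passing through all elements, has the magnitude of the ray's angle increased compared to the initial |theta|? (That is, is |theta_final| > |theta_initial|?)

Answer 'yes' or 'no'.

Answer: yes

Derivation:
Initial: x=-8.0000 theta=0.5000
After 1 (propagate distance d=25): x=4.5000 theta=0.5000
After 2 (thin lens f=57): x=4.5000 theta=8/19 (≈0.4211)
After 3 (propagate distance d=5): x=251/38 (≈6.6053) theta=8/19 (≈0.4211)
After 4 (curved mirror R=-40): x=251/38 (≈6.6053) theta=571/760 (≈0.7513)
After 5 (propagate distance d=32 (to screen)): x=5823/190 (≈30.6474) theta=571/760 (≈0.7513)
|theta_initial|=0.5000 |theta_final|=571/760 (≈0.7513) -> increased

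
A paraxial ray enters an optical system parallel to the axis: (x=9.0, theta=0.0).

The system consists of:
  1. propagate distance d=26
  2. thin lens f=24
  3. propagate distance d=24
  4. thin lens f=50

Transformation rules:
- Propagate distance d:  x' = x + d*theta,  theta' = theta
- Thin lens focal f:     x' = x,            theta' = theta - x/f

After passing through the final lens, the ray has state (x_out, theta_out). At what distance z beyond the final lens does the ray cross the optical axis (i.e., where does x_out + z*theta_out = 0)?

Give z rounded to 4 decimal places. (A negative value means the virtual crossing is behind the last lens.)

Initial: x=9.0000 theta=0.0000
After 1 (propagate distance d=26): x=9.0000 theta=0.0000
After 2 (thin lens f=24): x=9.0000 theta=-0.3750
After 3 (propagate distance d=24): x=0.0000 theta=-0.3750
After 4 (thin lens f=50): x=0.0000 theta=-0.3750
z_focus = -x_out/theta_out = -(0.0000)/(-0.3750) = 0.0000
Rounded to 4 decimal places: z = 0.0000

Answer: 0.0000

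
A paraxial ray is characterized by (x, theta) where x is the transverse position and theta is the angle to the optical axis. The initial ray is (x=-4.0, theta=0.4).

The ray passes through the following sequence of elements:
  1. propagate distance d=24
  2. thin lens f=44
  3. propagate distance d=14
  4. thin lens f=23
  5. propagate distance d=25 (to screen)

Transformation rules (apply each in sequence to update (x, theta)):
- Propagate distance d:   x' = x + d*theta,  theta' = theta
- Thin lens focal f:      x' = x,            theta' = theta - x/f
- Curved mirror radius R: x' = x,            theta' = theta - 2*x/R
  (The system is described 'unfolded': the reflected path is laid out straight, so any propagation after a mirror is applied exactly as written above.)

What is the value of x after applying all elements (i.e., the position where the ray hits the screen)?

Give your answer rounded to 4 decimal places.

Answer: 5.9992

Derivation:
Initial: x=-4.0000 theta=0.4000
After 1 (propagate distance d=24): x=5.6000 theta=0.4000
After 2 (thin lens f=44): x=5.6000 theta=3/11 (≈0.2727)
After 3 (propagate distance d=14): x=518/55 (≈9.4182) theta=3/11 (≈0.2727)
After 4 (thin lens f=23): x=518/55 (≈9.4182) theta=-173/1265 (≈-0.1368)
After 5 (propagate distance d=25 (to screen)): x=7589/1265 (≈5.9992) theta=-173/1265 (≈-0.1368)
Rounded to 4 decimal places: x = 5.9992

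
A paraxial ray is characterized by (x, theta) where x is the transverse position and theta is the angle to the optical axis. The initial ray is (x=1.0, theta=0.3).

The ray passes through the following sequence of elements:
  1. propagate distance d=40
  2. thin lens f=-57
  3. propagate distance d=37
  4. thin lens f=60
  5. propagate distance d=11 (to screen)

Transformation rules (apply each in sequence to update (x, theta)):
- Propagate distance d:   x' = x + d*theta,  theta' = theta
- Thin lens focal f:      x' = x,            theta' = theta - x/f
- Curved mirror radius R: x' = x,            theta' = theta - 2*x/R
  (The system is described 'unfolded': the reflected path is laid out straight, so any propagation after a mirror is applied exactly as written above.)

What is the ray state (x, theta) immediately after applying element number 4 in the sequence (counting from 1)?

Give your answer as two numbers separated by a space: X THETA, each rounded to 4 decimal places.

Answer: 32.5386 -0.0142

Derivation:
Initial: x=1.0000 theta=0.3000
After 1 (propagate distance d=40): x=13.0000 theta=0.3000
After 2 (thin lens f=-57): x=13.0000 theta=301/570 (≈0.5281)
After 3 (propagate distance d=37): x=18547/570 (≈32.5386) theta=301/570 (≈0.5281)
After 4 (thin lens f=60): x=18547/570 (≈32.5386) theta=-487/34200 (≈-0.0142)
Rounded to 4 decimal places: x = 32.5386, theta = -0.0142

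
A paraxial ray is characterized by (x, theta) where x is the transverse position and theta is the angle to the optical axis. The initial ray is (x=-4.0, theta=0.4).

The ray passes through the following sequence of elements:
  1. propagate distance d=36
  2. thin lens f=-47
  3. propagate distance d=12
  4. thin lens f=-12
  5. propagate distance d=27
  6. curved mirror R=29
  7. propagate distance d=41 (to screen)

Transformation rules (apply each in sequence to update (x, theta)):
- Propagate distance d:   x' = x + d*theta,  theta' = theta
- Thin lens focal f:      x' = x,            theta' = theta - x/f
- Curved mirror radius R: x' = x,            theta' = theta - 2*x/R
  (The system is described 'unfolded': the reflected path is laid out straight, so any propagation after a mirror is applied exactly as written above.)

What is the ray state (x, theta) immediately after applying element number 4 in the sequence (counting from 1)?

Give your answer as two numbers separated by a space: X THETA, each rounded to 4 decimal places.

Initial: x=-4.0000 theta=0.4000
After 1 (propagate distance d=36): x=10.4000 theta=0.4000
After 2 (thin lens f=-47): x=10.4000 theta=146/235 (≈0.6213)
After 3 (propagate distance d=12): x=4196/235 (≈17.8553) theta=146/235 (≈0.6213)
After 4 (thin lens f=-12): x=4196/235 (≈17.8553) theta=1487/705 (≈2.1092)
Rounded to 4 decimal places: x = 17.8553, theta = 2.1092

Answer: 17.8553 2.1092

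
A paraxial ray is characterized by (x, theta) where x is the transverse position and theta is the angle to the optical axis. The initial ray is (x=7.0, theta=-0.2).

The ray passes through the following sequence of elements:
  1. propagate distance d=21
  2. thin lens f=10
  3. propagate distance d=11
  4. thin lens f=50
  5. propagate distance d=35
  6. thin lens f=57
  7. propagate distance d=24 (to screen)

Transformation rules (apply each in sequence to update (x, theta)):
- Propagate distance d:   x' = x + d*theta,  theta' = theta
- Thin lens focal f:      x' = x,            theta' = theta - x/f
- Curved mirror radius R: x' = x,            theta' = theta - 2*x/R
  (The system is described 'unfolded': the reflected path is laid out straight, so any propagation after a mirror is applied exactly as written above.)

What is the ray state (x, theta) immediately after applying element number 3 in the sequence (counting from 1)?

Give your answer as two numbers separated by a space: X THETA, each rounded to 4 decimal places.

Answer: -2.4800 -0.4800

Derivation:
Initial: x=7.0000 theta=-0.2000
After 1 (propagate distance d=21): x=2.8000 theta=-0.2000
After 2 (thin lens f=10): x=2.8000 theta=-0.4800
After 3 (propagate distance d=11): x=-2.4800 theta=-0.4800
Rounded to 4 decimal places: x = -2.4800, theta = -0.4800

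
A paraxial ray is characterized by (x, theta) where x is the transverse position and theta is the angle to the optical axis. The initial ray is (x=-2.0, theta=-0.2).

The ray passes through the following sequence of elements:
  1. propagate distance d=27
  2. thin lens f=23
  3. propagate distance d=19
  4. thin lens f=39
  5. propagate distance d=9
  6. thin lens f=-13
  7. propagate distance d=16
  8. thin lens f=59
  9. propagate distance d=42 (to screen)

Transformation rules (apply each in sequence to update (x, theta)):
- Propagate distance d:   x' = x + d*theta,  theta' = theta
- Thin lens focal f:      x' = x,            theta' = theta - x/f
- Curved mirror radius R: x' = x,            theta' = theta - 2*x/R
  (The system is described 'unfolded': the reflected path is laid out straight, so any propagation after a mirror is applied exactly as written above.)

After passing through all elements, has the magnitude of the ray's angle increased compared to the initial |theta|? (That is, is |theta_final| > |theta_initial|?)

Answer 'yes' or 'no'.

Initial: x=-2.0000 theta=-0.2000
After 1 (propagate distance d=27): x=-7.4000 theta=-0.2000
After 2 (thin lens f=23): x=-7.4000 theta=14/115 (≈0.1217)
After 3 (propagate distance d=19): x=-117/23 (≈-5.0870) theta=14/115 (≈0.1217)
After 4 (thin lens f=39): x=-117/23 (≈-5.0870) theta=29/115 (≈0.2522)
After 5 (propagate distance d=9): x=-324/115 (≈-2.8174) theta=29/115 (≈0.2522)
After 6 (thin lens f=-13): x=-324/115 (≈-2.8174) theta=53/1495 (≈0.0355)
After 7 (propagate distance d=16): x=-3364/1495 (≈-2.2502) theta=53/1495 (≈0.0355)
After 8 (thin lens f=59): x=-3364/1495 (≈-2.2502) theta=6491/88205 (≈0.0736)
After 9 (propagate distance d=42 (to screen)): x=74146/88205 (≈0.8406) theta=6491/88205 (≈0.0736)
|theta_initial|=0.2000 |theta_final|=6491/88205 (≈0.0736) -> not increased

Answer: no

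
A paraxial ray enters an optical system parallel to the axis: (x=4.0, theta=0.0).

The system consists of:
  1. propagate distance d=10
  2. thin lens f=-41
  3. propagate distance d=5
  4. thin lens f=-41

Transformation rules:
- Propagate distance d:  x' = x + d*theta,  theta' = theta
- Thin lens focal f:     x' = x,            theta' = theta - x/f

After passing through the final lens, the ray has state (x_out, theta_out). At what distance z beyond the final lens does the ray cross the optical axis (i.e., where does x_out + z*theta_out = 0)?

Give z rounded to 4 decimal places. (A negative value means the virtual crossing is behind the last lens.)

Answer: -21.6782

Derivation:
Initial: x=4.0000 theta=0.0000
After 1 (propagate distance d=10): x=4.0000 theta=0.0000
After 2 (thin lens f=-41): x=4.0000 theta=4/41 (≈0.0976)
After 3 (propagate distance d=5): x=184/41 (≈4.4878) theta=4/41 (≈0.0976)
After 4 (thin lens f=-41): x=184/41 (≈4.4878) theta=348/1681 (≈0.2070)
z_focus = -x_out/theta_out = -(184/41)/(348/1681) = -1886/87 ≈ -21.6782
Rounded to 4 decimal places: z = -21.6782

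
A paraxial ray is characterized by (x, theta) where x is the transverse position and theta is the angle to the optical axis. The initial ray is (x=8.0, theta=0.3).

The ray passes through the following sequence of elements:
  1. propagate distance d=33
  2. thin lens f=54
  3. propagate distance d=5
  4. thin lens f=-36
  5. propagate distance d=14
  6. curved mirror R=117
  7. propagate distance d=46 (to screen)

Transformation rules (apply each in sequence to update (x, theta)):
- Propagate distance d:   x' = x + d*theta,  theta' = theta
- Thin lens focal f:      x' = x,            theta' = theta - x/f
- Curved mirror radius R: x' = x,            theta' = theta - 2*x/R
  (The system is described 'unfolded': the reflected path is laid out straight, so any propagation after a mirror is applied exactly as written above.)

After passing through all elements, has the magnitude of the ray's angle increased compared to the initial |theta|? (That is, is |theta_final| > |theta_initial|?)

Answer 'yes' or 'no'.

Initial: x=8.0000 theta=0.3000
After 1 (propagate distance d=33): x=17.9000 theta=0.3000
After 2 (thin lens f=54): x=17.9000 theta=-17/540 (≈-0.0315)
After 3 (propagate distance d=5): x=9581/540 (≈17.7426) theta=-17/540 (≈-0.0315)
After 4 (thin lens f=-36): x=9581/540 (≈17.7426) theta=8969/19440 (≈0.4614)
After 5 (propagate distance d=14): x=235241/9720 (≈24.2017) theta=8969/19440 (≈0.4614)
After 6 (curved mirror R=117): x=235241/9720 (≈24.2017) theta=108409/2274480 (≈0.0477)
After 7 (propagate distance d=46 (to screen)): x=7504151/284310 (≈26.3943) theta=108409/2274480 (≈0.0477)
|theta_initial|=0.3000 |theta_final|=108409/2274480 (≈0.0477) -> not increased

Answer: no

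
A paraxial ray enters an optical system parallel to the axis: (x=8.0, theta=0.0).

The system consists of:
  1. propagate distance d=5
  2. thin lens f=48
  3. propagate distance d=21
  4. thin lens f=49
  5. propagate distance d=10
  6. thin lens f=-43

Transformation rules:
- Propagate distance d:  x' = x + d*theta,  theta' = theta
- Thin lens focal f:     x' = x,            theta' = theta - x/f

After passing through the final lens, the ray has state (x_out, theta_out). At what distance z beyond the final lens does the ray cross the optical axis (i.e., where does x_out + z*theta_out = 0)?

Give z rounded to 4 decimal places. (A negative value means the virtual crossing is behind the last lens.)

Answer: 8.9497

Derivation:
Initial: x=8.0000 theta=0.0000
After 1 (propagate distance d=5): x=8.0000 theta=0.0000
After 2 (thin lens f=48): x=8.0000 theta=-1/6 (≈-0.1667)
After 3 (propagate distance d=21): x=4.5000 theta=-1/6 (≈-0.1667)
After 4 (thin lens f=49): x=4.5000 theta=-38/147 (≈-0.2585)
After 5 (propagate distance d=10): x=563/294 (≈1.9150) theta=-38/147 (≈-0.2585)
After 6 (thin lens f=-43): x=563/294 (≈1.9150) theta=-2705/12642 (≈-0.2140)
z_focus = -x_out/theta_out = -(563/294)/(-2705/12642) = 24209/2705 ≈ 8.9497
Rounded to 4 decimal places: z = 8.9497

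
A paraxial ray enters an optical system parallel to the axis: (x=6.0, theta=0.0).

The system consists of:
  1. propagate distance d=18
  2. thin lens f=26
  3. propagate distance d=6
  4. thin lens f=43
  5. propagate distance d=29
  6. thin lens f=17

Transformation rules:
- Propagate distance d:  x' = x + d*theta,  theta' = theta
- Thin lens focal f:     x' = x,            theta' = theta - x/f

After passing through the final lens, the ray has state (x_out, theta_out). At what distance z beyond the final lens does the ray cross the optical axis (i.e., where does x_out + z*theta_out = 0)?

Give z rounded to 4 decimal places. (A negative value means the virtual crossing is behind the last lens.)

Initial: x=6.0000 theta=0.0000
After 1 (propagate distance d=18): x=6.0000 theta=0.0000
After 2 (thin lens f=26): x=6.0000 theta=-3/13 (≈-0.2308)
After 3 (propagate distance d=6): x=60/13 (≈4.6154) theta=-3/13 (≈-0.2308)
After 4 (thin lens f=43): x=60/13 (≈4.6154) theta=-189/559 (≈-0.3381)
After 5 (propagate distance d=29): x=-2901/559 (≈-5.1896) theta=-189/559 (≈-0.3381)
After 6 (thin lens f=17): x=-2901/559 (≈-5.1896) theta=-24/731 (≈-0.0328)
z_focus = -x_out/theta_out = -(-2901/559)/(-24/731) = -16439/104 ≈ -158.0673
Rounded to 4 decimal places: z = -158.0673

Answer: -158.0673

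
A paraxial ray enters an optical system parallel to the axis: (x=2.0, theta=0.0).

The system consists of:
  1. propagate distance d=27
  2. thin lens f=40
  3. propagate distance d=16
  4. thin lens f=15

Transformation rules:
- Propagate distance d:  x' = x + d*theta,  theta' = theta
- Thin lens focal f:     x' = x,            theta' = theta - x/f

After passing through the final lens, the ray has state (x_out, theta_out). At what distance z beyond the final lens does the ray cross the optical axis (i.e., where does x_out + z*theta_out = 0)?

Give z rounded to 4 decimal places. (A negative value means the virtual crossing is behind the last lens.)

Initial: x=2.0000 theta=0.0000
After 1 (propagate distance d=27): x=2.0000 theta=0.0000
After 2 (thin lens f=40): x=2.0000 theta=-0.0500
After 3 (propagate distance d=16): x=1.2000 theta=-0.0500
After 4 (thin lens f=15): x=1.2000 theta=-0.1300
z_focus = -x_out/theta_out = -(1.2000)/(-0.1300) = 120/13 ≈ 9.2308
Rounded to 4 decimal places: z = 9.2308

Answer: 9.2308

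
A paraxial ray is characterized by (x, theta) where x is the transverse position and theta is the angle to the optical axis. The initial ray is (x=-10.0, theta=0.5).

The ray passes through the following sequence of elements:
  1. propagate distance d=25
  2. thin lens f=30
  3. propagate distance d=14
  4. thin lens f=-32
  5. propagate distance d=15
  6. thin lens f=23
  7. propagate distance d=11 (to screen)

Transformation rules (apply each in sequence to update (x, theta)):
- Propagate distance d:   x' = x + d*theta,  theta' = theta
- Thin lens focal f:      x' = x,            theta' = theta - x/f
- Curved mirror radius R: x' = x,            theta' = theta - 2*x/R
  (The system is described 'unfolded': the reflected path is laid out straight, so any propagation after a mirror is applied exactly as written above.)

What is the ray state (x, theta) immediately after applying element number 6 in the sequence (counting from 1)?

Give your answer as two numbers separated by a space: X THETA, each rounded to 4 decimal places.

Initial: x=-10.0000 theta=0.5000
After 1 (propagate distance d=25): x=2.5000 theta=0.5000
After 2 (thin lens f=30): x=2.5000 theta=5/12 (≈0.4167)
After 3 (propagate distance d=14): x=25/3 (≈8.3333) theta=5/12 (≈0.4167)
After 4 (thin lens f=-32): x=25/3 (≈8.3333) theta=65/96 (≈0.6771)
After 5 (propagate distance d=15): x=1775/96 (≈18.4896) theta=65/96 (≈0.6771)
After 6 (thin lens f=23): x=1775/96 (≈18.4896) theta=-35/276 (≈-0.1268)
Rounded to 4 decimal places: x = 18.4896, theta = -0.1268

Answer: 18.4896 -0.1268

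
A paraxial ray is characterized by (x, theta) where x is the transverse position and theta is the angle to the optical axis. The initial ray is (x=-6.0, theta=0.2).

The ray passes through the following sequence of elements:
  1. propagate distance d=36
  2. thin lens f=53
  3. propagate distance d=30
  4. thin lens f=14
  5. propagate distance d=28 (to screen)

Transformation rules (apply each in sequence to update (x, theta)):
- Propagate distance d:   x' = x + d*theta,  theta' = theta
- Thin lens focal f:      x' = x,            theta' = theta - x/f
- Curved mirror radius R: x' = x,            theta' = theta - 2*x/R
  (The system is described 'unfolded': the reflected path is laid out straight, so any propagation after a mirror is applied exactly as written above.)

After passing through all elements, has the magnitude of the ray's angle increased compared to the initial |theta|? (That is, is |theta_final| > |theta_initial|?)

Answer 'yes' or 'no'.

Answer: yes

Derivation:
Initial: x=-6.0000 theta=0.2000
After 1 (propagate distance d=36): x=1.2000 theta=0.2000
After 2 (thin lens f=53): x=1.2000 theta=47/265 (≈0.1774)
After 3 (propagate distance d=30): x=1728/265 (≈6.5208) theta=47/265 (≈0.1774)
After 4 (thin lens f=14): x=1728/265 (≈6.5208) theta=-107/371 (≈-0.2884)
After 5 (propagate distance d=28 (to screen)): x=-412/265 (≈-1.5547) theta=-107/371 (≈-0.2884)
|theta_initial|=0.2000 |theta_final|=107/371 (≈0.2884) -> increased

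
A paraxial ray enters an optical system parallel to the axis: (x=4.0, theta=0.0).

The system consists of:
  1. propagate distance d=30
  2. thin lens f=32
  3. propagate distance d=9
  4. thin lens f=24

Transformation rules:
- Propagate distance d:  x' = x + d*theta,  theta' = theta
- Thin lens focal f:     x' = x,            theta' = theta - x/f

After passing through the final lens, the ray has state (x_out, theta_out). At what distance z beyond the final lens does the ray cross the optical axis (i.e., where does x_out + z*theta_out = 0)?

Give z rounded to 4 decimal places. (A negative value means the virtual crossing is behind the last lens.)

Initial: x=4.0000 theta=0.0000
After 1 (propagate distance d=30): x=4.0000 theta=0.0000
After 2 (thin lens f=32): x=4.0000 theta=-0.1250
After 3 (propagate distance d=9): x=2.8750 theta=-0.1250
After 4 (thin lens f=24): x=2.8750 theta=-47/192 (≈-0.2448)
z_focus = -x_out/theta_out = -(2.8750)/(-47/192) = 552/47 ≈ 11.7447
Rounded to 4 decimal places: z = 11.7447

Answer: 11.7447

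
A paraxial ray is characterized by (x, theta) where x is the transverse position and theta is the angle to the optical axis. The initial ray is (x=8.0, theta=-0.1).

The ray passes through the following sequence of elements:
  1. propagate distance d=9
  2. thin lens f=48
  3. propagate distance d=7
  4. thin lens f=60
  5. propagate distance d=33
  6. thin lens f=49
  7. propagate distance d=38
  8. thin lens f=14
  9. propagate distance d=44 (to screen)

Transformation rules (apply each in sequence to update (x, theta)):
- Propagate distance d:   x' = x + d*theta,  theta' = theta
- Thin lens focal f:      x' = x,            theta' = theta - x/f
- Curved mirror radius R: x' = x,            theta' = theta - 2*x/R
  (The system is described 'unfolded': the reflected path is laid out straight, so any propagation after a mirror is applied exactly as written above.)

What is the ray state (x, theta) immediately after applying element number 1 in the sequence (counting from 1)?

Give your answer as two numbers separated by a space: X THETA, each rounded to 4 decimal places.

Initial: x=8.0000 theta=-0.1000
After 1 (propagate distance d=9): x=7.1000 theta=-0.1000
Rounded to 4 decimal places: x = 7.1000, theta = -0.1000

Answer: 7.1000 -0.1000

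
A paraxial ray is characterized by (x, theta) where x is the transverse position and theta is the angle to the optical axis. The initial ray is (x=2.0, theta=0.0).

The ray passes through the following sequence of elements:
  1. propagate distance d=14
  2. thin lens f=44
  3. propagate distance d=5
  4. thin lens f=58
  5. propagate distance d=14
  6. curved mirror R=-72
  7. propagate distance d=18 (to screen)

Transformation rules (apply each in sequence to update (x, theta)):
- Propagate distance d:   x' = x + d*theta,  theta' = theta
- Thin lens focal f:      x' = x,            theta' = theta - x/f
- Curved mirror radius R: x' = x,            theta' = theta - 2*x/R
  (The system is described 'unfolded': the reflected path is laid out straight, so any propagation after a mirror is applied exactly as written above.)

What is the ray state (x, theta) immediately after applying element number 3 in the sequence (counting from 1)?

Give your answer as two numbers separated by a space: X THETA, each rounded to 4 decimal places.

Answer: 1.7727 -0.0455

Derivation:
Initial: x=2.0000 theta=0.0000
After 1 (propagate distance d=14): x=2.0000 theta=0.0000
After 2 (thin lens f=44): x=2.0000 theta=-1/22 (≈-0.0455)
After 3 (propagate distance d=5): x=39/22 (≈1.7727) theta=-1/22 (≈-0.0455)
Rounded to 4 decimal places: x = 1.7727, theta = -0.0455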